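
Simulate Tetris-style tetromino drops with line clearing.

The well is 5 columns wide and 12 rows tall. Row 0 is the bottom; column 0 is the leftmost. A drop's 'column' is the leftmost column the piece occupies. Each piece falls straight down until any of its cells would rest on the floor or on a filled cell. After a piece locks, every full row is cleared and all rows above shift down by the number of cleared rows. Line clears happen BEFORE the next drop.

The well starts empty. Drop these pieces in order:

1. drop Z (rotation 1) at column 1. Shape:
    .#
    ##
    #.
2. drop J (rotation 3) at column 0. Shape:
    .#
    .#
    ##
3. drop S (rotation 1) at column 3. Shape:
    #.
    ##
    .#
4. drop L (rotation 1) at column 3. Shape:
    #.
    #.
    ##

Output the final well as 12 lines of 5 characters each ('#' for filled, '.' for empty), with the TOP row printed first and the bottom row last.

Drop 1: Z rot1 at col 1 lands with bottom-row=0; cleared 0 line(s) (total 0); column heights now [0 2 3 0 0], max=3
Drop 2: J rot3 at col 0 lands with bottom-row=2; cleared 0 line(s) (total 0); column heights now [3 5 3 0 0], max=5
Drop 3: S rot1 at col 3 lands with bottom-row=0; cleared 0 line(s) (total 0); column heights now [3 5 3 3 2], max=5
Drop 4: L rot1 at col 3 lands with bottom-row=3; cleared 0 line(s) (total 0); column heights now [3 5 3 6 4], max=6

Answer: .....
.....
.....
.....
.....
.....
...#.
.#.#.
.#.##
####.
.####
.#..#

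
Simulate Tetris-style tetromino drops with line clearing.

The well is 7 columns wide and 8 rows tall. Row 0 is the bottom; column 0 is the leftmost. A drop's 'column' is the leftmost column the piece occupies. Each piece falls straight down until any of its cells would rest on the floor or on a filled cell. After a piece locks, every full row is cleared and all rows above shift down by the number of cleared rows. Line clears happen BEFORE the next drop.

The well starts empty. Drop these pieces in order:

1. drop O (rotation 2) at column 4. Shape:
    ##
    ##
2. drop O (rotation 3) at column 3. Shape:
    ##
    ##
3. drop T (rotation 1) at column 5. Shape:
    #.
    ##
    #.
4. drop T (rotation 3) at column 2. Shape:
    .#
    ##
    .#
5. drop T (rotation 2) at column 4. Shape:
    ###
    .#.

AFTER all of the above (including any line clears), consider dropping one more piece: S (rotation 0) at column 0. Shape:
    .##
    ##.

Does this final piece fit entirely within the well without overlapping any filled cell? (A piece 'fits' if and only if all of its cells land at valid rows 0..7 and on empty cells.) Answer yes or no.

Drop 1: O rot2 at col 4 lands with bottom-row=0; cleared 0 line(s) (total 0); column heights now [0 0 0 0 2 2 0], max=2
Drop 2: O rot3 at col 3 lands with bottom-row=2; cleared 0 line(s) (total 0); column heights now [0 0 0 4 4 2 0], max=4
Drop 3: T rot1 at col 5 lands with bottom-row=2; cleared 0 line(s) (total 0); column heights now [0 0 0 4 4 5 4], max=5
Drop 4: T rot3 at col 2 lands with bottom-row=4; cleared 0 line(s) (total 0); column heights now [0 0 6 7 4 5 4], max=7
Drop 5: T rot2 at col 4 lands with bottom-row=5; cleared 0 line(s) (total 0); column heights now [0 0 6 7 7 7 7], max=7
Test piece S rot0 at col 0 (width 3): heights before test = [0 0 6 7 7 7 7]; fits = True

Answer: yes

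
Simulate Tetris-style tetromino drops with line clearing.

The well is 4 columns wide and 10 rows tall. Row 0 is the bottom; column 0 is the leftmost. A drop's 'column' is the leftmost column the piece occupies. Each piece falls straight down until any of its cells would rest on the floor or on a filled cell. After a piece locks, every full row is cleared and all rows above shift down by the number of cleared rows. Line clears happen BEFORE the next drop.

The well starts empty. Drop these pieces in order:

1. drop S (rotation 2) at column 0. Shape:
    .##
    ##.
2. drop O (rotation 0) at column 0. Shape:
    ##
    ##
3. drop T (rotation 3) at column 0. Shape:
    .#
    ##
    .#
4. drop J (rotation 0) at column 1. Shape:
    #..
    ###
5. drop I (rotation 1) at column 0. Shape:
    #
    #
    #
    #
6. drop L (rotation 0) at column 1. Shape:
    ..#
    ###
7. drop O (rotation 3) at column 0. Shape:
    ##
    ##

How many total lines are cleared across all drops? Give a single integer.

Drop 1: S rot2 at col 0 lands with bottom-row=0; cleared 0 line(s) (total 0); column heights now [1 2 2 0], max=2
Drop 2: O rot0 at col 0 lands with bottom-row=2; cleared 0 line(s) (total 0); column heights now [4 4 2 0], max=4
Drop 3: T rot3 at col 0 lands with bottom-row=4; cleared 0 line(s) (total 0); column heights now [6 7 2 0], max=7
Drop 4: J rot0 at col 1 lands with bottom-row=7; cleared 0 line(s) (total 0); column heights now [6 9 8 8], max=9
Drop 5: I rot1 at col 0 lands with bottom-row=6; cleared 1 line(s) (total 1); column heights now [9 8 2 0], max=9
Drop 6: L rot0 at col 1 lands with bottom-row=8; cleared 1 line(s) (total 2); column heights now [8 8 2 9], max=9
Drop 7: O rot3 at col 0 lands with bottom-row=8; cleared 0 line(s) (total 2); column heights now [10 10 2 9], max=10

Answer: 2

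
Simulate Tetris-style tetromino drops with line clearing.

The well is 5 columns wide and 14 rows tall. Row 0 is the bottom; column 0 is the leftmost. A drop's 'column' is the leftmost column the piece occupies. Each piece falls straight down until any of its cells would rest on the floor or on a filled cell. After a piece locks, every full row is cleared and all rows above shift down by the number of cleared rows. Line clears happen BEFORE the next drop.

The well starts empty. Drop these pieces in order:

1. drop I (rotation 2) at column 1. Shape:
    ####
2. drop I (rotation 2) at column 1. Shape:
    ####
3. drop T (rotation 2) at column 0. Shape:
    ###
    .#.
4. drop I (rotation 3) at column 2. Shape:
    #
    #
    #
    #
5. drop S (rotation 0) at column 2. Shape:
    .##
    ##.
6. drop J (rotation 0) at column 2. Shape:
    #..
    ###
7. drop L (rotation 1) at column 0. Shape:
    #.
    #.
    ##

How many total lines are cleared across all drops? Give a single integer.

Answer: 0

Derivation:
Drop 1: I rot2 at col 1 lands with bottom-row=0; cleared 0 line(s) (total 0); column heights now [0 1 1 1 1], max=1
Drop 2: I rot2 at col 1 lands with bottom-row=1; cleared 0 line(s) (total 0); column heights now [0 2 2 2 2], max=2
Drop 3: T rot2 at col 0 lands with bottom-row=2; cleared 0 line(s) (total 0); column heights now [4 4 4 2 2], max=4
Drop 4: I rot3 at col 2 lands with bottom-row=4; cleared 0 line(s) (total 0); column heights now [4 4 8 2 2], max=8
Drop 5: S rot0 at col 2 lands with bottom-row=8; cleared 0 line(s) (total 0); column heights now [4 4 9 10 10], max=10
Drop 6: J rot0 at col 2 lands with bottom-row=10; cleared 0 line(s) (total 0); column heights now [4 4 12 11 11], max=12
Drop 7: L rot1 at col 0 lands with bottom-row=4; cleared 0 line(s) (total 0); column heights now [7 5 12 11 11], max=12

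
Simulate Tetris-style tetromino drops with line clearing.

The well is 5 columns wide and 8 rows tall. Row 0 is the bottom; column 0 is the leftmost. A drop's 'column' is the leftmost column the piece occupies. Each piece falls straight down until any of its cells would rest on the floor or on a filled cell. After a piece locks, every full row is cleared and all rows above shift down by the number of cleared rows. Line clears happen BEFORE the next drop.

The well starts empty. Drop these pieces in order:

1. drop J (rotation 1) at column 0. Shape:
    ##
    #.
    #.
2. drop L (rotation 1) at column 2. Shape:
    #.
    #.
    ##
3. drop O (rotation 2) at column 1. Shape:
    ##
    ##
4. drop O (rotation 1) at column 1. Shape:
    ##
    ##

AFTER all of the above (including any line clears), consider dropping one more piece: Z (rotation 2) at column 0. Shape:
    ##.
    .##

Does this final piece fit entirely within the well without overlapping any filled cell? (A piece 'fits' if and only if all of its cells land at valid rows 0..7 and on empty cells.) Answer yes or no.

Answer: no

Derivation:
Drop 1: J rot1 at col 0 lands with bottom-row=0; cleared 0 line(s) (total 0); column heights now [3 3 0 0 0], max=3
Drop 2: L rot1 at col 2 lands with bottom-row=0; cleared 0 line(s) (total 0); column heights now [3 3 3 1 0], max=3
Drop 3: O rot2 at col 1 lands with bottom-row=3; cleared 0 line(s) (total 0); column heights now [3 5 5 1 0], max=5
Drop 4: O rot1 at col 1 lands with bottom-row=5; cleared 0 line(s) (total 0); column heights now [3 7 7 1 0], max=7
Test piece Z rot2 at col 0 (width 3): heights before test = [3 7 7 1 0]; fits = False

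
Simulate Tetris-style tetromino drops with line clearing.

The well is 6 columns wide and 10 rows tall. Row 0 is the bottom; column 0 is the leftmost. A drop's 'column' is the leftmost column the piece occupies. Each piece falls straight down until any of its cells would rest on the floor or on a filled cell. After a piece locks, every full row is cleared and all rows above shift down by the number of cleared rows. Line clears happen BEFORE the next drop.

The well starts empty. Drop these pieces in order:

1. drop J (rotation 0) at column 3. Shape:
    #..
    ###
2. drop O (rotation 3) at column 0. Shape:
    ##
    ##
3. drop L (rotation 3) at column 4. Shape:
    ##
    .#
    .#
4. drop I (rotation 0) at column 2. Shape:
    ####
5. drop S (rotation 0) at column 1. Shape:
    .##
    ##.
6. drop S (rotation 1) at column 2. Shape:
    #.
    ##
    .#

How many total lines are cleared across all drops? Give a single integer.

Drop 1: J rot0 at col 3 lands with bottom-row=0; cleared 0 line(s) (total 0); column heights now [0 0 0 2 1 1], max=2
Drop 2: O rot3 at col 0 lands with bottom-row=0; cleared 0 line(s) (total 0); column heights now [2 2 0 2 1 1], max=2
Drop 3: L rot3 at col 4 lands with bottom-row=1; cleared 0 line(s) (total 0); column heights now [2 2 0 2 4 4], max=4
Drop 4: I rot0 at col 2 lands with bottom-row=4; cleared 0 line(s) (total 0); column heights now [2 2 5 5 5 5], max=5
Drop 5: S rot0 at col 1 lands with bottom-row=5; cleared 0 line(s) (total 0); column heights now [2 6 7 7 5 5], max=7
Drop 6: S rot1 at col 2 lands with bottom-row=7; cleared 0 line(s) (total 0); column heights now [2 6 10 9 5 5], max=10

Answer: 0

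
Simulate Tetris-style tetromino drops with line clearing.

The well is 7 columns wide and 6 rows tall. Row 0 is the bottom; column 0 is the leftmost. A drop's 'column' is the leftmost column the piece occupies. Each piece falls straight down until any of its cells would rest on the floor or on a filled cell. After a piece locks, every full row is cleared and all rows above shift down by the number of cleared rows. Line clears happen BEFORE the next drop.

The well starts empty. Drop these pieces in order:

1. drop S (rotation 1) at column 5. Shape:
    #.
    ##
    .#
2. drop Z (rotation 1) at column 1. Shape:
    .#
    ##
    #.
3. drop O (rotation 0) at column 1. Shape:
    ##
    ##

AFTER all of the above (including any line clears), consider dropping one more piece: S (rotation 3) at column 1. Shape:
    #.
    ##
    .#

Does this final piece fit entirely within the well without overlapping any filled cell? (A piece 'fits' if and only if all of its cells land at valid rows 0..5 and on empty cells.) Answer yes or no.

Answer: no

Derivation:
Drop 1: S rot1 at col 5 lands with bottom-row=0; cleared 0 line(s) (total 0); column heights now [0 0 0 0 0 3 2], max=3
Drop 2: Z rot1 at col 1 lands with bottom-row=0; cleared 0 line(s) (total 0); column heights now [0 2 3 0 0 3 2], max=3
Drop 3: O rot0 at col 1 lands with bottom-row=3; cleared 0 line(s) (total 0); column heights now [0 5 5 0 0 3 2], max=5
Test piece S rot3 at col 1 (width 2): heights before test = [0 5 5 0 0 3 2]; fits = False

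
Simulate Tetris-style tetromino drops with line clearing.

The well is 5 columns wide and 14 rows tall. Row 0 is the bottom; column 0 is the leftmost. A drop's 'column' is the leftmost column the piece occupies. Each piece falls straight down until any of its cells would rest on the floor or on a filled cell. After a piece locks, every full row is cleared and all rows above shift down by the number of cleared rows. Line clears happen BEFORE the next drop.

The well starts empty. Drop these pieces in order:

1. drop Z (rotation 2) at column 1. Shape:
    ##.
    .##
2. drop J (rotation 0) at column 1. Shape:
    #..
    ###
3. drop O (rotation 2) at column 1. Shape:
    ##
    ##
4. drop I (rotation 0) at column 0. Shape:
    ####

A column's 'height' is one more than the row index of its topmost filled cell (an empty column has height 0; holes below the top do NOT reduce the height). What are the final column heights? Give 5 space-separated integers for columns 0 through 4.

Drop 1: Z rot2 at col 1 lands with bottom-row=0; cleared 0 line(s) (total 0); column heights now [0 2 2 1 0], max=2
Drop 2: J rot0 at col 1 lands with bottom-row=2; cleared 0 line(s) (total 0); column heights now [0 4 3 3 0], max=4
Drop 3: O rot2 at col 1 lands with bottom-row=4; cleared 0 line(s) (total 0); column heights now [0 6 6 3 0], max=6
Drop 4: I rot0 at col 0 lands with bottom-row=6; cleared 0 line(s) (total 0); column heights now [7 7 7 7 0], max=7

Answer: 7 7 7 7 0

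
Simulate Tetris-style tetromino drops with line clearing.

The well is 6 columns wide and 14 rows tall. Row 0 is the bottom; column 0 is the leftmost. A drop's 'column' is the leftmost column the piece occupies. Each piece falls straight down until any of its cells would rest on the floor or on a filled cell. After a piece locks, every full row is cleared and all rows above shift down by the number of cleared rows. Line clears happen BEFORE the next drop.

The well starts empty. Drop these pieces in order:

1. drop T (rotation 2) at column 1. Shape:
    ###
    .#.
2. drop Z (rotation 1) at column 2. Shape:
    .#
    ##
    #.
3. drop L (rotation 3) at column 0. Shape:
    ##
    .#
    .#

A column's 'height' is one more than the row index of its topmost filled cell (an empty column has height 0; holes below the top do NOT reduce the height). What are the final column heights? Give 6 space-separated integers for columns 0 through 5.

Answer: 5 5 4 5 0 0

Derivation:
Drop 1: T rot2 at col 1 lands with bottom-row=0; cleared 0 line(s) (total 0); column heights now [0 2 2 2 0 0], max=2
Drop 2: Z rot1 at col 2 lands with bottom-row=2; cleared 0 line(s) (total 0); column heights now [0 2 4 5 0 0], max=5
Drop 3: L rot3 at col 0 lands with bottom-row=2; cleared 0 line(s) (total 0); column heights now [5 5 4 5 0 0], max=5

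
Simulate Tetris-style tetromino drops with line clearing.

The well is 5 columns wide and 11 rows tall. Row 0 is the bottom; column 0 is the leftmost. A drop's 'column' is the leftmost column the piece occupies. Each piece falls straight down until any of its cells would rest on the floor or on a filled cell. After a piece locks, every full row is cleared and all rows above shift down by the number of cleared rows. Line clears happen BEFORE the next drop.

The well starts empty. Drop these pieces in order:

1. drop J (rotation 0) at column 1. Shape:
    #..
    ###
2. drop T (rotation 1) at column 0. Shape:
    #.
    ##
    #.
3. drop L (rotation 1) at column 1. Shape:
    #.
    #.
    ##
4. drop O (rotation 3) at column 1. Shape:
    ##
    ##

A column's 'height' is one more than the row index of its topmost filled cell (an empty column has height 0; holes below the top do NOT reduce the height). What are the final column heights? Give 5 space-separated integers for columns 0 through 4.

Drop 1: J rot0 at col 1 lands with bottom-row=0; cleared 0 line(s) (total 0); column heights now [0 2 1 1 0], max=2
Drop 2: T rot1 at col 0 lands with bottom-row=1; cleared 0 line(s) (total 0); column heights now [4 3 1 1 0], max=4
Drop 3: L rot1 at col 1 lands with bottom-row=3; cleared 0 line(s) (total 0); column heights now [4 6 4 1 0], max=6
Drop 4: O rot3 at col 1 lands with bottom-row=6; cleared 0 line(s) (total 0); column heights now [4 8 8 1 0], max=8

Answer: 4 8 8 1 0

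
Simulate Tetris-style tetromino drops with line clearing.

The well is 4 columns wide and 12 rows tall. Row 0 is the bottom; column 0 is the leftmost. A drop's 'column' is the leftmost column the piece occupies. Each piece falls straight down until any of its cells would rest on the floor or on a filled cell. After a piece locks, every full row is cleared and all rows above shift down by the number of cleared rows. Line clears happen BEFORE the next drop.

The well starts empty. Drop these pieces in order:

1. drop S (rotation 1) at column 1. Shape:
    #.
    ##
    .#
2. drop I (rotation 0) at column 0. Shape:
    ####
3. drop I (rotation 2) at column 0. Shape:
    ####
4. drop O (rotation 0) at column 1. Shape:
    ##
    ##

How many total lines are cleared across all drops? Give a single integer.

Drop 1: S rot1 at col 1 lands with bottom-row=0; cleared 0 line(s) (total 0); column heights now [0 3 2 0], max=3
Drop 2: I rot0 at col 0 lands with bottom-row=3; cleared 1 line(s) (total 1); column heights now [0 3 2 0], max=3
Drop 3: I rot2 at col 0 lands with bottom-row=3; cleared 1 line(s) (total 2); column heights now [0 3 2 0], max=3
Drop 4: O rot0 at col 1 lands with bottom-row=3; cleared 0 line(s) (total 2); column heights now [0 5 5 0], max=5

Answer: 2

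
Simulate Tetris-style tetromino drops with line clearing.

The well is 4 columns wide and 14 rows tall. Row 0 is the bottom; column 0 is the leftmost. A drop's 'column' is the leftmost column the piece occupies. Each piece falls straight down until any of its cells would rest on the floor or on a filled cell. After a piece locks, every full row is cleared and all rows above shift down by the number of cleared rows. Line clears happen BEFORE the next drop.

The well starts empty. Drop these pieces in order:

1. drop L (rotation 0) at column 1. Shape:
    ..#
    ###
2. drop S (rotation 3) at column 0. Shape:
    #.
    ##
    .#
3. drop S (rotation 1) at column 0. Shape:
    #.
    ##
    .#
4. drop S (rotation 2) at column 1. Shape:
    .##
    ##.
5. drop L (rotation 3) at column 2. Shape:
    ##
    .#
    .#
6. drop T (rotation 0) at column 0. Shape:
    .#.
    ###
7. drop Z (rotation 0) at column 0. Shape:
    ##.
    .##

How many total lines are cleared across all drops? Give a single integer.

Answer: 0

Derivation:
Drop 1: L rot0 at col 1 lands with bottom-row=0; cleared 0 line(s) (total 0); column heights now [0 1 1 2], max=2
Drop 2: S rot3 at col 0 lands with bottom-row=1; cleared 0 line(s) (total 0); column heights now [4 3 1 2], max=4
Drop 3: S rot1 at col 0 lands with bottom-row=3; cleared 0 line(s) (total 0); column heights now [6 5 1 2], max=6
Drop 4: S rot2 at col 1 lands with bottom-row=5; cleared 0 line(s) (total 0); column heights now [6 6 7 7], max=7
Drop 5: L rot3 at col 2 lands with bottom-row=7; cleared 0 line(s) (total 0); column heights now [6 6 10 10], max=10
Drop 6: T rot0 at col 0 lands with bottom-row=10; cleared 0 line(s) (total 0); column heights now [11 12 11 10], max=12
Drop 7: Z rot0 at col 0 lands with bottom-row=12; cleared 0 line(s) (total 0); column heights now [14 14 13 10], max=14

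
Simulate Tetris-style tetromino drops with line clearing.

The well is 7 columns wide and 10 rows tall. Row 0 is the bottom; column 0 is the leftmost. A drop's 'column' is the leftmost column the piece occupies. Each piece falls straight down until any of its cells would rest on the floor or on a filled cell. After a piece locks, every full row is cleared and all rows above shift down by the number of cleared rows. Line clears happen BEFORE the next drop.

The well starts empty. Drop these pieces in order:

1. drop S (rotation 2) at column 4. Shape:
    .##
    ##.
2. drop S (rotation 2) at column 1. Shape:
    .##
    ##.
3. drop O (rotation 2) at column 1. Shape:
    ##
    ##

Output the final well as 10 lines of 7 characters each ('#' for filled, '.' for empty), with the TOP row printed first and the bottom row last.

Answer: .......
.......
.......
.......
.......
.......
.##....
.##....
..##.##
.##.##.

Derivation:
Drop 1: S rot2 at col 4 lands with bottom-row=0; cleared 0 line(s) (total 0); column heights now [0 0 0 0 1 2 2], max=2
Drop 2: S rot2 at col 1 lands with bottom-row=0; cleared 0 line(s) (total 0); column heights now [0 1 2 2 1 2 2], max=2
Drop 3: O rot2 at col 1 lands with bottom-row=2; cleared 0 line(s) (total 0); column heights now [0 4 4 2 1 2 2], max=4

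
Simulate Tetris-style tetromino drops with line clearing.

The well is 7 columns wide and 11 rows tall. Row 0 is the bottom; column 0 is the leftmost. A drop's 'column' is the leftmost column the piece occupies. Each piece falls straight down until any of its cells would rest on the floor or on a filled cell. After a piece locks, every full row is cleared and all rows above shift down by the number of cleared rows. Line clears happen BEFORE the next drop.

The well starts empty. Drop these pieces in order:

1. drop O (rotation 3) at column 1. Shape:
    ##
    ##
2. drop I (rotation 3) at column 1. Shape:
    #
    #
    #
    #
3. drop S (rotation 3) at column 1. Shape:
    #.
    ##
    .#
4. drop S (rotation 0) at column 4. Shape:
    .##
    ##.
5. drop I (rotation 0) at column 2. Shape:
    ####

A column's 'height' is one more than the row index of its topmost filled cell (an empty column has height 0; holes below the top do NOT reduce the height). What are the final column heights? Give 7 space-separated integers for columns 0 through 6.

Drop 1: O rot3 at col 1 lands with bottom-row=0; cleared 0 line(s) (total 0); column heights now [0 2 2 0 0 0 0], max=2
Drop 2: I rot3 at col 1 lands with bottom-row=2; cleared 0 line(s) (total 0); column heights now [0 6 2 0 0 0 0], max=6
Drop 3: S rot3 at col 1 lands with bottom-row=5; cleared 0 line(s) (total 0); column heights now [0 8 7 0 0 0 0], max=8
Drop 4: S rot0 at col 4 lands with bottom-row=0; cleared 0 line(s) (total 0); column heights now [0 8 7 0 1 2 2], max=8
Drop 5: I rot0 at col 2 lands with bottom-row=7; cleared 0 line(s) (total 0); column heights now [0 8 8 8 8 8 2], max=8

Answer: 0 8 8 8 8 8 2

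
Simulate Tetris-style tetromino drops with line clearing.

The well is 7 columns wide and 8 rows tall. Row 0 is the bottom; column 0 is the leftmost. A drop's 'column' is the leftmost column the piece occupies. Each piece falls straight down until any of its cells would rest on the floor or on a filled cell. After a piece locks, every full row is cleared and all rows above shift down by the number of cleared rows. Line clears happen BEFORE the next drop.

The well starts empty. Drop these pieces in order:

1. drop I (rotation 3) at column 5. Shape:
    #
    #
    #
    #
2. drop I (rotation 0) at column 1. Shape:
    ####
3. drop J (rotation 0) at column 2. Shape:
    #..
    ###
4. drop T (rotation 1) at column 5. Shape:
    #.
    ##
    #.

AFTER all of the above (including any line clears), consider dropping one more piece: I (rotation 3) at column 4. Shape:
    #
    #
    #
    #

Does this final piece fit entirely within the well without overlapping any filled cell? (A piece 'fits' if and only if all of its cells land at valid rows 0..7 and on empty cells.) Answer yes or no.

Drop 1: I rot3 at col 5 lands with bottom-row=0; cleared 0 line(s) (total 0); column heights now [0 0 0 0 0 4 0], max=4
Drop 2: I rot0 at col 1 lands with bottom-row=0; cleared 0 line(s) (total 0); column heights now [0 1 1 1 1 4 0], max=4
Drop 3: J rot0 at col 2 lands with bottom-row=1; cleared 0 line(s) (total 0); column heights now [0 1 3 2 2 4 0], max=4
Drop 4: T rot1 at col 5 lands with bottom-row=4; cleared 0 line(s) (total 0); column heights now [0 1 3 2 2 7 6], max=7
Test piece I rot3 at col 4 (width 1): heights before test = [0 1 3 2 2 7 6]; fits = True

Answer: yes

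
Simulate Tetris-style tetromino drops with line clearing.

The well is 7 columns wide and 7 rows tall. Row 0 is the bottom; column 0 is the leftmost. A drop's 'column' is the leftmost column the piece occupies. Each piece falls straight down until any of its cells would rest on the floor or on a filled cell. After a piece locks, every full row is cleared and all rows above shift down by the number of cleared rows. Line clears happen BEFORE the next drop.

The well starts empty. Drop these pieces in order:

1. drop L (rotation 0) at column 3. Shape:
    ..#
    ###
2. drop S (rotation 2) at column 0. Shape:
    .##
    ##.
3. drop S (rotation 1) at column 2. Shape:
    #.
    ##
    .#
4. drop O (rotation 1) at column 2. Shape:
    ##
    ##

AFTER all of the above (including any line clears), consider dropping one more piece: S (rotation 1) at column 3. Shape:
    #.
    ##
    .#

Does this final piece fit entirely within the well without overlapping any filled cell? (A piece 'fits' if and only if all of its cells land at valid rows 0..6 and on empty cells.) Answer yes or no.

Drop 1: L rot0 at col 3 lands with bottom-row=0; cleared 0 line(s) (total 0); column heights now [0 0 0 1 1 2 0], max=2
Drop 2: S rot2 at col 0 lands with bottom-row=0; cleared 0 line(s) (total 0); column heights now [1 2 2 1 1 2 0], max=2
Drop 3: S rot1 at col 2 lands with bottom-row=1; cleared 0 line(s) (total 0); column heights now [1 2 4 3 1 2 0], max=4
Drop 4: O rot1 at col 2 lands with bottom-row=4; cleared 0 line(s) (total 0); column heights now [1 2 6 6 1 2 0], max=6
Test piece S rot1 at col 3 (width 2): heights before test = [1 2 6 6 1 2 0]; fits = False

Answer: no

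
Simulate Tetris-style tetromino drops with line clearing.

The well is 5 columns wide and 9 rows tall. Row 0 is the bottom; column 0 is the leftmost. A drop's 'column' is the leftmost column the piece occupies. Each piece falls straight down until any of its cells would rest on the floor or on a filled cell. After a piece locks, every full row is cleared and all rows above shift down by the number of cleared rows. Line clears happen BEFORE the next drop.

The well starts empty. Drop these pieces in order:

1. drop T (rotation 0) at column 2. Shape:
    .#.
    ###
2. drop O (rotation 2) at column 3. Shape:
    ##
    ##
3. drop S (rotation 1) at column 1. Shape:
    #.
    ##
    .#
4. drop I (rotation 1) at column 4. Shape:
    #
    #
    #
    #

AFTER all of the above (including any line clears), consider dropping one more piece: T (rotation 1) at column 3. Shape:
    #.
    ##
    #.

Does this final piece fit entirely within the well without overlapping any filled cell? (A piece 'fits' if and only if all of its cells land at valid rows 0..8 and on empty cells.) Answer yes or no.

Drop 1: T rot0 at col 2 lands with bottom-row=0; cleared 0 line(s) (total 0); column heights now [0 0 1 2 1], max=2
Drop 2: O rot2 at col 3 lands with bottom-row=2; cleared 0 line(s) (total 0); column heights now [0 0 1 4 4], max=4
Drop 3: S rot1 at col 1 lands with bottom-row=1; cleared 0 line(s) (total 0); column heights now [0 4 3 4 4], max=4
Drop 4: I rot1 at col 4 lands with bottom-row=4; cleared 0 line(s) (total 0); column heights now [0 4 3 4 8], max=8
Test piece T rot1 at col 3 (width 2): heights before test = [0 4 3 4 8]; fits = False

Answer: no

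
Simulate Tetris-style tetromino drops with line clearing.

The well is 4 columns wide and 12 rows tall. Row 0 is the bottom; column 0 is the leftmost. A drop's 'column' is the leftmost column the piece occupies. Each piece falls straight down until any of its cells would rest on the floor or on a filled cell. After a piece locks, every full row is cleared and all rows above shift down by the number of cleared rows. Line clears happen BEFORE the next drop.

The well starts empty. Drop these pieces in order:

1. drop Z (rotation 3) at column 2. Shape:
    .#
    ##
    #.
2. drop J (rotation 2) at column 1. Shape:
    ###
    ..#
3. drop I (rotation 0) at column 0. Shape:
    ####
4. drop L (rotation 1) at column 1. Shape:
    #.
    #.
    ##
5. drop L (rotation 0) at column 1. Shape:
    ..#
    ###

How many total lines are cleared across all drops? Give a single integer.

Answer: 1

Derivation:
Drop 1: Z rot3 at col 2 lands with bottom-row=0; cleared 0 line(s) (total 0); column heights now [0 0 2 3], max=3
Drop 2: J rot2 at col 1 lands with bottom-row=3; cleared 0 line(s) (total 0); column heights now [0 5 5 5], max=5
Drop 3: I rot0 at col 0 lands with bottom-row=5; cleared 1 line(s) (total 1); column heights now [0 5 5 5], max=5
Drop 4: L rot1 at col 1 lands with bottom-row=5; cleared 0 line(s) (total 1); column heights now [0 8 6 5], max=8
Drop 5: L rot0 at col 1 lands with bottom-row=8; cleared 0 line(s) (total 1); column heights now [0 9 9 10], max=10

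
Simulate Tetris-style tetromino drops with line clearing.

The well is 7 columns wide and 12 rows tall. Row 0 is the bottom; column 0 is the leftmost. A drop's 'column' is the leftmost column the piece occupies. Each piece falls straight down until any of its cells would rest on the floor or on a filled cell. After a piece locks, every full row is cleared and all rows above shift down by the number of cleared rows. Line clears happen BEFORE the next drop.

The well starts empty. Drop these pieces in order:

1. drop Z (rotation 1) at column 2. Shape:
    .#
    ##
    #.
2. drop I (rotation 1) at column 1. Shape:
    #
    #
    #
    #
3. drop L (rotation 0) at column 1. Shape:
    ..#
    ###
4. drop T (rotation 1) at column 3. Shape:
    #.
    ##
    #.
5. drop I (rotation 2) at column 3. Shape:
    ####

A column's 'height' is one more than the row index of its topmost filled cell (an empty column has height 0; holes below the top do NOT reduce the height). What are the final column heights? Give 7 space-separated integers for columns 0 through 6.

Answer: 0 5 5 10 10 10 10

Derivation:
Drop 1: Z rot1 at col 2 lands with bottom-row=0; cleared 0 line(s) (total 0); column heights now [0 0 2 3 0 0 0], max=3
Drop 2: I rot1 at col 1 lands with bottom-row=0; cleared 0 line(s) (total 0); column heights now [0 4 2 3 0 0 0], max=4
Drop 3: L rot0 at col 1 lands with bottom-row=4; cleared 0 line(s) (total 0); column heights now [0 5 5 6 0 0 0], max=6
Drop 4: T rot1 at col 3 lands with bottom-row=6; cleared 0 line(s) (total 0); column heights now [0 5 5 9 8 0 0], max=9
Drop 5: I rot2 at col 3 lands with bottom-row=9; cleared 0 line(s) (total 0); column heights now [0 5 5 10 10 10 10], max=10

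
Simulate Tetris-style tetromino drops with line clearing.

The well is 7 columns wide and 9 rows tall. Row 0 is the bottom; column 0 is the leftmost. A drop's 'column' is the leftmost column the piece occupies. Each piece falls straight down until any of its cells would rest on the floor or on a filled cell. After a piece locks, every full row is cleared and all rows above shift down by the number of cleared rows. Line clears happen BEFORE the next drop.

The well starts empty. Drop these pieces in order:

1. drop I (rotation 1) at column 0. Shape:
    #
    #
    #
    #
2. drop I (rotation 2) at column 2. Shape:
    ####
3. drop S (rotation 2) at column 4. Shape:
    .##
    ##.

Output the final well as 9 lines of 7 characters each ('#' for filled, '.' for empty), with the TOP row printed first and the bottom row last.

Drop 1: I rot1 at col 0 lands with bottom-row=0; cleared 0 line(s) (total 0); column heights now [4 0 0 0 0 0 0], max=4
Drop 2: I rot2 at col 2 lands with bottom-row=0; cleared 0 line(s) (total 0); column heights now [4 0 1 1 1 1 0], max=4
Drop 3: S rot2 at col 4 lands with bottom-row=1; cleared 0 line(s) (total 0); column heights now [4 0 1 1 2 3 3], max=4

Answer: .......
.......
.......
.......
.......
#......
#....##
#...##.
#.####.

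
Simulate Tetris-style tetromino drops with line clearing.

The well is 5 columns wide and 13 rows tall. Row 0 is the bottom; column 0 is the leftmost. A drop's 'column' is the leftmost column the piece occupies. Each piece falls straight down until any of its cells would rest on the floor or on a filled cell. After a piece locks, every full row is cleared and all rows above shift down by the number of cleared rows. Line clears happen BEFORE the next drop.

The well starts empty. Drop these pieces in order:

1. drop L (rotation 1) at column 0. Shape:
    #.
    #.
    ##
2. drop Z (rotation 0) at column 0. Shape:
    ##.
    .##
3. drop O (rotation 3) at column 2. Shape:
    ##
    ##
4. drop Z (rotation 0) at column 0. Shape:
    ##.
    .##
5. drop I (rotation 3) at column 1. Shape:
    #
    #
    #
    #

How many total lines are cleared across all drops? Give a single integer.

Answer: 0

Derivation:
Drop 1: L rot1 at col 0 lands with bottom-row=0; cleared 0 line(s) (total 0); column heights now [3 1 0 0 0], max=3
Drop 2: Z rot0 at col 0 lands with bottom-row=2; cleared 0 line(s) (total 0); column heights now [4 4 3 0 0], max=4
Drop 3: O rot3 at col 2 lands with bottom-row=3; cleared 0 line(s) (total 0); column heights now [4 4 5 5 0], max=5
Drop 4: Z rot0 at col 0 lands with bottom-row=5; cleared 0 line(s) (total 0); column heights now [7 7 6 5 0], max=7
Drop 5: I rot3 at col 1 lands with bottom-row=7; cleared 0 line(s) (total 0); column heights now [7 11 6 5 0], max=11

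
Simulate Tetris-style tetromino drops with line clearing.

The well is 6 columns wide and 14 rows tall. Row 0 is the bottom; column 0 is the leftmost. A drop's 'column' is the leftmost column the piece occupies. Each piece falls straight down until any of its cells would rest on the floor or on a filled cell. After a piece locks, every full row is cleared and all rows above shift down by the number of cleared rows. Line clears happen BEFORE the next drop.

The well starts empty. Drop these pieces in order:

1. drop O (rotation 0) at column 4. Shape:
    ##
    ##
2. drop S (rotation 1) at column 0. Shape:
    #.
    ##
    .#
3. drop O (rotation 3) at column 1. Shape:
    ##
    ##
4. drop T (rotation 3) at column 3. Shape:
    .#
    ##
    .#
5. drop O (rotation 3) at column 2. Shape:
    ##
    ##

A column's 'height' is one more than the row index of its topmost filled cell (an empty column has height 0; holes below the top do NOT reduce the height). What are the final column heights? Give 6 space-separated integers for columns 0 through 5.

Answer: 3 4 6 6 5 2

Derivation:
Drop 1: O rot0 at col 4 lands with bottom-row=0; cleared 0 line(s) (total 0); column heights now [0 0 0 0 2 2], max=2
Drop 2: S rot1 at col 0 lands with bottom-row=0; cleared 0 line(s) (total 0); column heights now [3 2 0 0 2 2], max=3
Drop 3: O rot3 at col 1 lands with bottom-row=2; cleared 0 line(s) (total 0); column heights now [3 4 4 0 2 2], max=4
Drop 4: T rot3 at col 3 lands with bottom-row=2; cleared 0 line(s) (total 0); column heights now [3 4 4 4 5 2], max=5
Drop 5: O rot3 at col 2 lands with bottom-row=4; cleared 0 line(s) (total 0); column heights now [3 4 6 6 5 2], max=6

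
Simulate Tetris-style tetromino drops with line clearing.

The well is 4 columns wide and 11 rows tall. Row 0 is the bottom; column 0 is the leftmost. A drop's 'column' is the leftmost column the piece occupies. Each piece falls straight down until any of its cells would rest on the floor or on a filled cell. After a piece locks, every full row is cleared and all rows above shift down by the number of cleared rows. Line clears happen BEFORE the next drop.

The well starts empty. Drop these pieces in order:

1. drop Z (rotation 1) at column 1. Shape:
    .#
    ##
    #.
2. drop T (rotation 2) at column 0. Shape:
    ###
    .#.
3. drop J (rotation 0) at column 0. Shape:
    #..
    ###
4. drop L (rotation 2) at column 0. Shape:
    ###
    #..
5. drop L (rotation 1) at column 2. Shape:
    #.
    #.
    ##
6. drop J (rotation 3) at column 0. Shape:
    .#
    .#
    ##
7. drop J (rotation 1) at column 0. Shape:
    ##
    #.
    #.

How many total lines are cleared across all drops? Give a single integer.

Answer: 1

Derivation:
Drop 1: Z rot1 at col 1 lands with bottom-row=0; cleared 0 line(s) (total 0); column heights now [0 2 3 0], max=3
Drop 2: T rot2 at col 0 lands with bottom-row=2; cleared 0 line(s) (total 0); column heights now [4 4 4 0], max=4
Drop 3: J rot0 at col 0 lands with bottom-row=4; cleared 0 line(s) (total 0); column heights now [6 5 5 0], max=6
Drop 4: L rot2 at col 0 lands with bottom-row=6; cleared 0 line(s) (total 0); column heights now [8 8 8 0], max=8
Drop 5: L rot1 at col 2 lands with bottom-row=8; cleared 0 line(s) (total 0); column heights now [8 8 11 9], max=11
Drop 6: J rot3 at col 0 lands with bottom-row=8; cleared 1 line(s) (total 1); column heights now [8 10 10 0], max=10
Drop 7: J rot1 at col 0 lands with bottom-row=8; cleared 0 line(s) (total 1); column heights now [11 11 10 0], max=11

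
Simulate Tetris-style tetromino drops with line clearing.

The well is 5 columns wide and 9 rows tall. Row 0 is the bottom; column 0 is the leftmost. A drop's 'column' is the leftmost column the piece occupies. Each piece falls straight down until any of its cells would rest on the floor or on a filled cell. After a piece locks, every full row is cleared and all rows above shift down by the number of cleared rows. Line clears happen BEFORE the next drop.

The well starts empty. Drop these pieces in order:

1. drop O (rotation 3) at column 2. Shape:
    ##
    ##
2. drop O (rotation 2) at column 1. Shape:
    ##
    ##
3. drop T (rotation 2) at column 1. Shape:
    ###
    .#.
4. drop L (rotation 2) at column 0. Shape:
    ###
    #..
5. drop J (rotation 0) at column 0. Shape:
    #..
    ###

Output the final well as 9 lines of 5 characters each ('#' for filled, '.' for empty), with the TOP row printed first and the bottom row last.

Drop 1: O rot3 at col 2 lands with bottom-row=0; cleared 0 line(s) (total 0); column heights now [0 0 2 2 0], max=2
Drop 2: O rot2 at col 1 lands with bottom-row=2; cleared 0 line(s) (total 0); column heights now [0 4 4 2 0], max=4
Drop 3: T rot2 at col 1 lands with bottom-row=4; cleared 0 line(s) (total 0); column heights now [0 6 6 6 0], max=6
Drop 4: L rot2 at col 0 lands with bottom-row=5; cleared 0 line(s) (total 0); column heights now [7 7 7 6 0], max=7
Drop 5: J rot0 at col 0 lands with bottom-row=7; cleared 0 line(s) (total 0); column heights now [9 8 8 6 0], max=9

Answer: #....
###..
###..
####.
..#..
.##..
.##..
..##.
..##.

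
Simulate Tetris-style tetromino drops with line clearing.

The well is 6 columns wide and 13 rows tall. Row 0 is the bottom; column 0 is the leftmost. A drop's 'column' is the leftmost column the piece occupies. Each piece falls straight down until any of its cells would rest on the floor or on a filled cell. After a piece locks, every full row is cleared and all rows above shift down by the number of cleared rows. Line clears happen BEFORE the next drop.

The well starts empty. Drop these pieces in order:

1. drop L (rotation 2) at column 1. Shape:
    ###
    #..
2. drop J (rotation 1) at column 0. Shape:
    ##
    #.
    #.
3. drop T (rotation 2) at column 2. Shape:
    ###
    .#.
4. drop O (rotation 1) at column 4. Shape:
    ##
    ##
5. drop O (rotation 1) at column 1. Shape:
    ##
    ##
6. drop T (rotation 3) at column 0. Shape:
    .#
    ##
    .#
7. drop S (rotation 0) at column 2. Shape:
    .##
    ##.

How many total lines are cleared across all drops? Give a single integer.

Answer: 0

Derivation:
Drop 1: L rot2 at col 1 lands with bottom-row=0; cleared 0 line(s) (total 0); column heights now [0 2 2 2 0 0], max=2
Drop 2: J rot1 at col 0 lands with bottom-row=0; cleared 0 line(s) (total 0); column heights now [3 3 2 2 0 0], max=3
Drop 3: T rot2 at col 2 lands with bottom-row=2; cleared 0 line(s) (total 0); column heights now [3 3 4 4 4 0], max=4
Drop 4: O rot1 at col 4 lands with bottom-row=4; cleared 0 line(s) (total 0); column heights now [3 3 4 4 6 6], max=6
Drop 5: O rot1 at col 1 lands with bottom-row=4; cleared 0 line(s) (total 0); column heights now [3 6 6 4 6 6], max=6
Drop 6: T rot3 at col 0 lands with bottom-row=6; cleared 0 line(s) (total 0); column heights now [8 9 6 4 6 6], max=9
Drop 7: S rot0 at col 2 lands with bottom-row=6; cleared 0 line(s) (total 0); column heights now [8 9 7 8 8 6], max=9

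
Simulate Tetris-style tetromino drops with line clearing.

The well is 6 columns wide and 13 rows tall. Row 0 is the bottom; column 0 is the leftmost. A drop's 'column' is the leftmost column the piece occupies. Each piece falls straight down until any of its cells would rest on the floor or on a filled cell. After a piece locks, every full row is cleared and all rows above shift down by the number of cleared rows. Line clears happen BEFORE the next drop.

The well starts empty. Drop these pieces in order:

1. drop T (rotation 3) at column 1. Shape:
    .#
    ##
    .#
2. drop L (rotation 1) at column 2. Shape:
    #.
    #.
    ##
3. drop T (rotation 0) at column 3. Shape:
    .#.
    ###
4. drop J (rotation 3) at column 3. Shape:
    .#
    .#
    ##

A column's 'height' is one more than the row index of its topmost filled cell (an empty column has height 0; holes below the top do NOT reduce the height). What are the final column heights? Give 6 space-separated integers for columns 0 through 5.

Answer: 0 2 6 7 9 5

Derivation:
Drop 1: T rot3 at col 1 lands with bottom-row=0; cleared 0 line(s) (total 0); column heights now [0 2 3 0 0 0], max=3
Drop 2: L rot1 at col 2 lands with bottom-row=3; cleared 0 line(s) (total 0); column heights now [0 2 6 4 0 0], max=6
Drop 3: T rot0 at col 3 lands with bottom-row=4; cleared 0 line(s) (total 0); column heights now [0 2 6 5 6 5], max=6
Drop 4: J rot3 at col 3 lands with bottom-row=6; cleared 0 line(s) (total 0); column heights now [0 2 6 7 9 5], max=9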